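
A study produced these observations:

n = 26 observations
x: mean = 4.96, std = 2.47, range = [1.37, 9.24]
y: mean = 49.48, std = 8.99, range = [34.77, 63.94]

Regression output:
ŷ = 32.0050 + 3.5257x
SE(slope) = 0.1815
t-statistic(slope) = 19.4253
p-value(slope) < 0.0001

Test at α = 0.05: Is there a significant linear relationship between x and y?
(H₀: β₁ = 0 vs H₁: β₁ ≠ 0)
p-value < 0.0001 < α = 0.05, so we reject H₀. The relationship is significant.

Hypothesis test for the slope coefficient:

H₀: β₁ = 0 (no linear relationship)
H₁: β₁ ≠ 0 (linear relationship exists)

Test statistic: t = β̂₁ / SE(β̂₁) = 3.5257 / 0.1815 = 19.4253

p < 0.0001: how often a slope estimate this far from 0 (in SE units) would arise by chance if β₁ were truly 0.

Decision rule: reject H₀ if p-value < α.
p-value < 0.0001 < α = 0.05 → reject H₀.

There is sufficient evidence at the 5% significance level to conclude that a linear relationship exists between x and y.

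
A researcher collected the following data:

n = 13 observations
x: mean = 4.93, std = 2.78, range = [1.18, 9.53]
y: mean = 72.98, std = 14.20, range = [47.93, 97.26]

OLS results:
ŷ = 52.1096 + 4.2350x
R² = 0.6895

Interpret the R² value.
About 68.95% of the variability in y is accounted for by the regression on x (R² = 0.6895) — a moderate linear fit.

R² = 1 − SS_res/SS_tot compares the residual scatter to the total scatter of y about its mean.

Here R² = 0.6895:
- Explained: 68.95% of the variation in y
- Unexplained (residual): 100% − 68.95% = 31.05%
- Rule of thumb (below 0.3 weak; 0.3 to below 0.7 moderate; 0.7 and above strong) → moderate

Calculation: R² = 1 − (SS_res / SS_tot), where SS_res is the sum of squared residuals and SS_tot the total sum of squares.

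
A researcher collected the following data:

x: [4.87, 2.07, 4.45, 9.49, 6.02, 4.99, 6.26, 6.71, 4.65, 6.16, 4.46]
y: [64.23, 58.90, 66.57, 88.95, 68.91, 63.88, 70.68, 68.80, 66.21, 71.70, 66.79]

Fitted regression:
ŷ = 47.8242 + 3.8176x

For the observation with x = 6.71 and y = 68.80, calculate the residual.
Residual = -4.6403

The residual is the difference between the actual value and the predicted value:

Residual = y - ŷ

Step 1: Calculate predicted value
ŷ = 47.8242 + 3.8176 × 6.71
ŷ = 73.4403

Step 2: Calculate residual
Residual = 68.80 - 73.4403
Residual = -4.6403

Sign check: y < ŷ, so the point is below the line and the fit overestimates here.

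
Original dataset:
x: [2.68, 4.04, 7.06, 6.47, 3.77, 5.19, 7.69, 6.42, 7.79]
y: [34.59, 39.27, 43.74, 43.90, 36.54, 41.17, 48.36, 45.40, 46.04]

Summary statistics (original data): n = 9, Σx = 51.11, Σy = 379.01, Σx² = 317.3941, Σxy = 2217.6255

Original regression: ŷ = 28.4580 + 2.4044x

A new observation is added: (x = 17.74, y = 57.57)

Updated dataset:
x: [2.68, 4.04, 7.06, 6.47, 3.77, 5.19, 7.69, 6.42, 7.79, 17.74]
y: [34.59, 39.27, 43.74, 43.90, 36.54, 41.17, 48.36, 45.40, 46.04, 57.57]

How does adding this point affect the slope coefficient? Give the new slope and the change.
New slope β₁ = 1.4744 versus 2.4044 before: a change of -0.9300 (-38.7%).

The new point has HIGH LEVERAGE: x = 17.74 is far from the original mean x̄ = 51.11/9 ≈ 5.68 (original range [2.68, 7.79]).

Step 1: Update the sums with the new point (n goes from 9 to 10)
Σx  = 51.11 + 17.74 = 68.85
Σy  = 379.01 + 57.57 = 436.58
Σx² = 317.3941 + 17.74² = 317.3941 + 314.7076 = 632.1017
Σxy = 2217.6255 + 17.74×57.57 = 2217.6255 + 1021.2918 = 3238.9173

Step 2: Recompute the slope with b₁ = (nΣxy − ΣxΣy) / (nΣx² − (Σx)²)
Numerator   = 10×3238.9173 − 68.85×436.58 = 32389.1730 − 30058.5330 = 2330.6400
Denominator = 10×632.1017 − 68.85² = 6321.0170 − 4740.3225 = 1580.6945
b₁(new) = 2330.6400 / 1580.6945 = 1.4744

(Same formula on the original sums: (9×2217.6255 − 51.11×379.01) / (9×317.3941 − 51.11²) = 587.4284 / 244.3148 = 2.4044, matching the given fit.)

Step 3: Change in slope
Δβ₁ = 1.4744 − 2.4044 = -0.9300
Relative change = -0.9300 / 2.4044 × 100% = -38.7%
→ the slope decreases when the point is added.

A high-leverage point only changes the slope if it is off the original line; here y = 57.57 is below the original trend, so the slope decreases.
In practice: examine leverage (hᵢ) and Cook's distance rather than deleting it automatically; investigate whether it comes from the same population as the rest of the sample.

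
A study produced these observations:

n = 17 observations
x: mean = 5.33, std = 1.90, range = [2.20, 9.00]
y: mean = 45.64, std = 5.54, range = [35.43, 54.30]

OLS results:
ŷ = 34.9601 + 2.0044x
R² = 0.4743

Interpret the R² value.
The model explains 47.43% of the variance in y (R² = 0.4743), leaving 52.57% unexplained; the fit is moderate.

R² = 1 − SS_res/SS_tot compares the residual scatter to the total scatter of y about its mean.

Here R² = 0.4743:
- Explained: 47.43% of the variation in y
- Unexplained (residual): 100% − 47.43% = 52.57%
- Rule of thumb (below 0.3 weak; 0.3 to below 0.7 moderate; 0.7 and above strong) → moderate

Calculation: R² = 1 − (SS_res / SS_tot), where SS_res is the sum of squared residuals and SS_tot the total sum of squares.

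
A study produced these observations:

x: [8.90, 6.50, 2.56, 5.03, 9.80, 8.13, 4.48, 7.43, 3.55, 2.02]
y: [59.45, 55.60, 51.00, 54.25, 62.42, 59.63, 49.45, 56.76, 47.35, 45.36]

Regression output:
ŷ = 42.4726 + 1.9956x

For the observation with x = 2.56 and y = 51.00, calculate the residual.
Residual = 3.4187

The residual is the difference between the actual value and the predicted value:

Residual = y - ŷ

Step 1: Calculate predicted value
ŷ = 42.4726 + 1.9956 × 2.56
ŷ = 47.5813

Step 2: Calculate residual
Residual = 51.00 - 47.5813
Residual = 3.4187

The residual is positive, so the observed y = 51.00 sits above the regression line (the line underestimates it by 3.4187).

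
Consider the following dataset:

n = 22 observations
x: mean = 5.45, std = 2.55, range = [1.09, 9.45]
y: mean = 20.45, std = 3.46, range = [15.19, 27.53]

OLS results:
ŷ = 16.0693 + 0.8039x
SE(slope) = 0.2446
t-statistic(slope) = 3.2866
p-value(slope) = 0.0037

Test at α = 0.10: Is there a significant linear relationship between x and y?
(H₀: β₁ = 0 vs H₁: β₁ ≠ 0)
Since p-value = 0.0037 < α = 0.10, reject H₀ — the slope is significantly different from 0.

Hypothesis test for the slope coefficient:

H₀: β₁ = 0 (no linear relationship)
H₁: β₁ ≠ 0 (linear relationship exists)

Test statistic: t = β̂₁ / SE(β̂₁) = 0.8039 / 0.2446 = 3.2866

With df = 20, the two-sided p-value for |t| = 3.2866 is 0.0037.

Decision rule: reject H₀ if p-value < α.
p-value = 0.0037 < α = 0.10 → reject H₀.

There is sufficient evidence at the 10% significance level to conclude that a linear relationship exists between x and y.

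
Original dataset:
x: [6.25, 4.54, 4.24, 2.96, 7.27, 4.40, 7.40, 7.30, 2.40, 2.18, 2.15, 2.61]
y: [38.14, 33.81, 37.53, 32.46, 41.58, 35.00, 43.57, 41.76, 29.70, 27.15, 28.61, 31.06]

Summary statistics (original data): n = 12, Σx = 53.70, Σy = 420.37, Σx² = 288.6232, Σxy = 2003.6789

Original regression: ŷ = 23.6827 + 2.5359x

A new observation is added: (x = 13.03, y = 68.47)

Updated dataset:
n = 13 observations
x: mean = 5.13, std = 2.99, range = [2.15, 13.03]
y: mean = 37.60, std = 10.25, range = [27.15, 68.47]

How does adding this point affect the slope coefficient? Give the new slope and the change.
Adding the point moves β₁ from 2.5359 to 3.3363, i.e. it increases by 0.8004 (+31.6%).

The new point has HIGH LEVERAGE: x = 13.03 is far from the original mean x̄ = 53.70/12 ≈ 4.48 (original range [2.15, 7.40]).

Step 1: Update the sums with the new point (n goes from 12 to 13)
Σx  = 53.70 + 13.03 = 66.73
Σy  = 420.37 + 68.47 = 488.84
Σx² = 288.6232 + 13.03² = 288.6232 + 169.7809 = 458.4041
Σxy = 2003.6789 + 13.03×68.47 = 2003.6789 + 892.1641 = 2895.8430

Step 2: Recompute the slope with b₁ = (nΣxy − ΣxΣy) / (nΣx² − (Σx)²)
Numerator   = 13×2895.8430 − 66.73×488.84 = 37645.9590 − 32620.2932 = 5025.6658
Denominator = 13×458.4041 − 66.73² = 5959.2533 − 4452.8929 = 1506.3604
b₁(new) = 5025.6658 / 1506.3604 = 3.3363

(Same formula on the original sums: (12×2003.6789 − 53.70×420.37) / (12×288.6232 − 53.70²) = 1470.2778 / 579.7884 = 2.5359, matching the given fit.)

Step 3: Change in slope
Δβ₁ = 3.3363 − 2.5359 = +0.8004
Relative change = +0.8004 / 2.5359 × 100% = +31.6%
→ the slope increases when the point is added.

A high-leverage point only changes the slope if it is off the original line; here y = 68.47 is above the original trend, so the slope increases.
In practice: refit with and without it and report both if conclusions differ.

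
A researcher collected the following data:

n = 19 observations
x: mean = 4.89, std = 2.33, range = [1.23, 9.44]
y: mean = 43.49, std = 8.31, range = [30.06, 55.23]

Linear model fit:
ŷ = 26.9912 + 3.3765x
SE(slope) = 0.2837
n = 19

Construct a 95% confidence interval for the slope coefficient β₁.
The 95% CI for β₁ is (2.7779, 3.9751)

Confidence interval for the slope:

The 95% CI for β₁ is: β̂₁ ± t*(α/2, n-2) × SE(β̂₁)

Step 1: Find critical t-value
- Confidence level = 0.95
- Degrees of freedom = n - 2 = 19 - 2 = 17
- t*(α/2, 17) = 2.1098

Step 2: Calculate margin of error
Margin = 2.1098 × 0.2837 = 0.5986

Step 3: Construct interval
CI = 3.3765 ± 0.5986
CI = (2.7779, 3.9751)

Interpretation: We are 95% confident that the true slope β₁ lies between 2.7779 and 3.9751.
Since 0 is outside the interval, a two-sided test at α = 0.05 would reject H₀: β₁ = 0.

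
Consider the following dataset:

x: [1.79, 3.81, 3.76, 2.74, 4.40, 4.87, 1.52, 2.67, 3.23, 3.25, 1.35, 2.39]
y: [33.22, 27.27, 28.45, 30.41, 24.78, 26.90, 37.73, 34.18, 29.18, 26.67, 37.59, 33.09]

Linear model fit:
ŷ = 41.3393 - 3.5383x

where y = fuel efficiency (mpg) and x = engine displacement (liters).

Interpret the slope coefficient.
An increase of one liter in engine displacement is associated with a 3.5383 mpg decrease in predicted fuel efficiency.

The slope β₁ = -3.5383 gives the rate at which the fitted fuel efficiency changes with engine displacement.

Interpretation:
- Engine displacement up by 1 liter → predicted fuel efficiency decreases by 3.5383 mpg
- This is a linear approximation: the same per-unit change is assumed across the whole observed x range

The intercept β₀ = 41.3393 is the predicted fuel efficiency when engine displacement = 0; since the smallest observed x is 1.35, this is an extrapolation and mainly anchors the line.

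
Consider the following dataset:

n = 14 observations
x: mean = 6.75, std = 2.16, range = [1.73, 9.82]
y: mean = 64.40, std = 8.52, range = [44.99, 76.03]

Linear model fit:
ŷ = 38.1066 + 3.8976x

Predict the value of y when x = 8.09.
ŷ = 69.6382

Plug x = 8.09 into the fitted line:

ŷ = 38.1066 + 3.8976 × 8.09
ŷ = 38.1066 + 31.5316
ŷ = 69.6382

This is the fitted mean response at that x — an individual observation would come with a wider prediction interval.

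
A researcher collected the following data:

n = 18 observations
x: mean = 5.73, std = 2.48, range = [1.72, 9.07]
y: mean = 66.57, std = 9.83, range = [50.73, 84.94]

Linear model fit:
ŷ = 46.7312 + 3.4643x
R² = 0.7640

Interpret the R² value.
R² = 0.7640 means 76.40% of the variation in y is explained by the linear relationship with x. This indicates a strong fit.

R² (coefficient of determination) measures the proportion of variance in y explained by the regression model.

Here R² = 0.7640:
- Explained: 76.40% of the variation in y
- Unexplained (residual): 100% − 76.40% = 23.60%
- Rule of thumb (below 0.3 weak; 0.3 to below 0.7 moderate; 0.7 and above strong) → strong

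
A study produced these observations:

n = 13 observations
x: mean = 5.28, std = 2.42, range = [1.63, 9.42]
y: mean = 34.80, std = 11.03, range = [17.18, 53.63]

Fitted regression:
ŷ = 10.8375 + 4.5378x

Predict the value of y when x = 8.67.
ŷ = 50.1802

To predict y for x = 8.67, substitute into the regression equation:

ŷ = 10.8375 + 4.5378 × 8.67
ŷ = 10.8375 + 39.3427
ŷ = 50.1802

This is a point prediction; actual observations scatter around it by roughly the residual standard deviation.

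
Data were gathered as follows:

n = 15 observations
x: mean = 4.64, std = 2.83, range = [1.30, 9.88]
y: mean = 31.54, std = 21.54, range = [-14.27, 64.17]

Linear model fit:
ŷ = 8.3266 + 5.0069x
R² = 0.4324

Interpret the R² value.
About 43.24% of the variability in y is accounted for by the regression on x (R² = 0.4324) — a moderate linear fit.

R² = 1 − SS_res/SS_tot compares the residual scatter to the total scatter of y about its mean.

Here R² = 0.4324:
- Explained: 43.24% of the variation in y
- Unexplained (residual): 100% − 43.24% = 56.76%
- Rule of thumb (below 0.3 weak; 0.3 to below 0.7 moderate; 0.7 and above strong) → moderate

Note: R² says nothing about causation, and a high R² does not by itself mean the linear form is appropriate — check the residuals.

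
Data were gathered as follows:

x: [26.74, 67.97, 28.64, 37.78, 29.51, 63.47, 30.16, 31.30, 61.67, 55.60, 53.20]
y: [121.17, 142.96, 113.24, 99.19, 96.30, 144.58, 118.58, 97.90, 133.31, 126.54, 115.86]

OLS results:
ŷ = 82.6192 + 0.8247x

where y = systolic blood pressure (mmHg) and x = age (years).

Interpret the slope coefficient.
For each additional year of age, predicted blood pressure increases by approximately 0.8247 mmHg.

β₁ = 0.8247 is the change in predicted blood pressure (mmHg) per additional year of age.

Interpretation:
- Age up by 1 year → predicted blood pressure increases by 0.8247 mmHg
- This is a linear approximation: the same per-unit change is assumed across the whole observed x range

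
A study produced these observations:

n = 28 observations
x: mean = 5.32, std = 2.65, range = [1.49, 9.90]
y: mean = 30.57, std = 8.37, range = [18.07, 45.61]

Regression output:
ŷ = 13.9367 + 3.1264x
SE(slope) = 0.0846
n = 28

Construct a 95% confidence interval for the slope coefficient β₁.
The 95% CI for β₁ is (2.9525, 3.3003)

Confidence interval for the slope:

The 95% CI for β₁ is: β̂₁ ± t*(α/2, n-2) × SE(β̂₁)

Step 1: Find critical t-value
- Confidence level = 0.95
- Degrees of freedom = n - 2 = 28 - 2 = 26
- t*(α/2, 26) = 2.0555

Step 2: Calculate margin of error
Margin = 2.0555 × 0.0846 = 0.1739

Step 3: Construct interval
CI = 3.1264 ± 0.1739
CI = (2.9525, 3.3003)

Interpretation: We are 95% confident that the true slope β₁ lies between 2.9525 and 3.3003.
Since 0 is outside the interval, a two-sided test at α = 0.05 would reject H₀: β₁ = 0.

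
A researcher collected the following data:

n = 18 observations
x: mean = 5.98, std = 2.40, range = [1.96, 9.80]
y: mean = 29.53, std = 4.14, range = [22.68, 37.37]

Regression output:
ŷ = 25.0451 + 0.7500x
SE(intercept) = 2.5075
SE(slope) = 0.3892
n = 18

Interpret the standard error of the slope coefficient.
SE(slope) = 0.3892 measures the uncertainty in the estimated slope. The coefficient is estimated imprecisely (SE/|β̂₁| = 51.9%).

What SE measures:
- The standard error quantifies the sampling variability of the coefficient estimate
- It is the estimated standard deviation of β̂₁ across hypothetical repeated samples of the same size
- Smaller SE → more precise estimate

Relative precision:
- SE / |β̂₁| = 0.3892 / 0.7500 = 51.9%
- Rule of thumb (under 20%: precise; 20% to under 50%: moderately precise; 50% or more: imprecise) → imprecise

Link to the t-test: t = β̂₁ / SE(β̂₁) = 0.7500 / 0.3892 = 1.9270, the statistic for H₀: β₁ = 0.

What drives SE(β̂₁): wider spread of x values → smaller SE; larger n (here n = 18) → smaller SE.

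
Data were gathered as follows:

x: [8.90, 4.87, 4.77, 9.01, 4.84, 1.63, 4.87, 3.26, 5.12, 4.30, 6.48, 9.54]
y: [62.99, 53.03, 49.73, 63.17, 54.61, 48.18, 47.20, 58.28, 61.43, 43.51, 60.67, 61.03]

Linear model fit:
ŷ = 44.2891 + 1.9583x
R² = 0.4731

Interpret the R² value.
The model explains 47.31% of the variance in y (R² = 0.4731), leaving 52.69% unexplained; the fit is moderate.

The coefficient of determination R² is the fraction of the total variation in y that the fitted line accounts for.

Here R² = 0.4731:
- Explained: 47.31% of the variation in y
- Unexplained (residual): 100% − 47.31% = 52.69%
- Rule of thumb (below 0.3 weak; 0.3 to below 0.7 moderate; 0.7 and above strong) → moderate

Note: R² never decreases when predictors are added, so it should not be used alone to compare models of different size.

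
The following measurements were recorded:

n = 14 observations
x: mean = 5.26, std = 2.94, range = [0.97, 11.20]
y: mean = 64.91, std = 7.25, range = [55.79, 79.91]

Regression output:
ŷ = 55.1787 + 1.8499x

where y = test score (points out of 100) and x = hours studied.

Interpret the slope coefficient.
An increase of one hour in study time is associated with a 1.8499 points increase in predicted test score.

The slope coefficient β₁ = 1.8499 represents the marginal effect of study time on test score.

Interpretation:
- Study time up by 1 hour → predicted test score increases by 1.8499 points
- This is a linear approximation: the same per-unit change is assumed across the whole observed x range
- The slope describes association in these data, not necessarily a causal effect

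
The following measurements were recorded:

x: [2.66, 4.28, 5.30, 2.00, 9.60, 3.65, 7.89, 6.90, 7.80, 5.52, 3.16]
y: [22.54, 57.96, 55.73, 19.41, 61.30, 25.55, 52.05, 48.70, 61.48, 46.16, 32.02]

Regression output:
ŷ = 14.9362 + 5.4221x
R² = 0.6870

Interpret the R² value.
The model explains 68.70% of the variance in y (R² = 0.6870), leaving 31.30% unexplained; the fit is moderate.

R² = 1 − SS_res/SS_tot compares the residual scatter to the total scatter of y about its mean.

Here R² = 0.6870:
- Explained: 68.70% of the variation in y
- Unexplained (residual): 100% − 68.70% = 31.30%
- Rule of thumb (below 0.3 weak; 0.3 to below 0.7 moderate; 0.7 and above strong) → moderate

Calculation: R² = 1 − (SS_res / SS_tot), where SS_res is the sum of squared residuals and SS_tot the total sum of squares.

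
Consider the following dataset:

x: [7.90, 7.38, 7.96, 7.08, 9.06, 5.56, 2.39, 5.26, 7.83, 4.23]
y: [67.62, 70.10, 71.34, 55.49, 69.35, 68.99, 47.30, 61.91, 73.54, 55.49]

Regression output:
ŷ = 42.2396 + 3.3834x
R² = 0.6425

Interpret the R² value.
R² = 0.6425 means 64.25% of the variation in y is explained by the linear relationship with x. This indicates a moderate fit.

R² (coefficient of determination) measures the proportion of variance in y explained by the regression model.

Here R² = 0.6425:
- Explained: 64.25% of the variation in y
- Unexplained (residual): 100% − 64.25% = 35.75%
- Rule of thumb (below 0.3 weak; 0.3 to below 0.7 moderate; 0.7 and above strong) → moderate

Calculation: R² = 1 − (SS_res / SS_tot), where SS_res is the sum of squared residuals and SS_tot the total sum of squares.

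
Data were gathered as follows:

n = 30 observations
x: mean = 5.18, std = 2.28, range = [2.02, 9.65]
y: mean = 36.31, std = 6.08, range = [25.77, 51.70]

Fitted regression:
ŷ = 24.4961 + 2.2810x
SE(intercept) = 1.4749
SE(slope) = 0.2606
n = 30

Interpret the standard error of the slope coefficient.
The slope 2.2810 is pinned down to within about ±0.2606 (one SE) by these data — relative uncertainty 11.4%, i.e. precise.

SE(β̂₁) = 0.2606 says: if we drew many samples of n = 30 from the same population and refit each time, the fitted slopes would scatter with a standard deviation of roughly 0.2606 around the true β₁.

Relative precision:
- SE / |β̂₁| = 0.2606 / 2.2810 = 11.4%
- Rule of thumb (under 20%: precise; 20% to under 50%: moderately precise; 50% or more: imprecise) → precise

Rough 95% range (±2 SE): 2.2810 ± 0.5212 → (1.7598, 2.8022).

What drives SE(β̂₁): wider spread of x values → smaller SE.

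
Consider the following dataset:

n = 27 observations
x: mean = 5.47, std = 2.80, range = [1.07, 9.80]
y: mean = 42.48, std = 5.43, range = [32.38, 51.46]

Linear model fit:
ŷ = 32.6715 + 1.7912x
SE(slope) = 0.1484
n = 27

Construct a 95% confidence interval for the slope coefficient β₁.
The 95% CI for β₁ is (1.4856, 2.0968)

Confidence interval for the slope:

The 95% CI for β₁ is: β̂₁ ± t*(α/2, n-2) × SE(β̂₁)

Step 1: Find critical t-value
- Confidence level = 0.95
- Degrees of freedom = n - 2 = 27 - 2 = 25
- t*(α/2, 25) = 2.0595

Step 2: Calculate margin of error
Margin = 2.0595 × 0.1484 = 0.3056

Step 3: Construct interval
CI = 1.7912 ± 0.3056
CI = (1.4856, 2.0968)

Interpretation: each one-unit increase in x is associated with a change in mean y of between 1.4856 and 2.0968, with 95% confidence.
Both endpoints are positive, so the data support a genuinely positive slope at this confidence level.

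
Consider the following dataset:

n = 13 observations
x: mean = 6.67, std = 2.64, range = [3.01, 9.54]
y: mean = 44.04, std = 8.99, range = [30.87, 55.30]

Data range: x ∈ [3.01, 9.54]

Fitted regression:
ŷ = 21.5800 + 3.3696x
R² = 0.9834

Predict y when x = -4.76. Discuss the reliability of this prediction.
ŷ = 5.5407 (extrapolation — x = -4.76 lies outside [3.01, 9.54], so reliability is low).

Prediction calculation:
ŷ = 21.5800 + 3.3696 × (-4.76)
ŷ = 5.5407

Reliability:
- Data range: x ∈ [3.01, 9.54]
- Prediction point: x = -4.76 is 7.77 units below the observed range → this is EXTRAPOLATION, not interpolation

Why that matters here:
- Real relationships often flatten, saturate, or turn nonlinear at extremes
- The standard error of prediction grows with (x − x̄)², and x = -4.76 is far from x̄ = 6.67
- The linear relationship may not hold outside the observed range

The R² = 0.9834 only validates the fit within [3.01, 9.54]; treat ŷ = 5.5407 with caution.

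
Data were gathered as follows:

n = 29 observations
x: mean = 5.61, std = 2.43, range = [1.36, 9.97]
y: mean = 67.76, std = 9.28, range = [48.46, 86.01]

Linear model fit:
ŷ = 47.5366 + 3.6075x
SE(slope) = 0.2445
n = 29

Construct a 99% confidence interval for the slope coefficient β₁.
The 99% CI for β₁ is (2.9301, 4.2849)

Confidence interval for the slope:

The 99% CI for β₁ is: β̂₁ ± t*(α/2, n-2) × SE(β̂₁)

Step 1: Find critical t-value
- Confidence level = 0.99
- Degrees of freedom = n - 2 = 29 - 2 = 27
- t*(α/2, 27) = 2.7707

Step 2: Calculate margin of error
Margin = 2.7707 × 0.2445 = 0.6774

Step 3: Construct interval
CI = 3.6075 ± 0.6774
CI = (2.9301, 4.2849)

Interpretation: intervals built this way capture the true β₁ in 99% of repeated samples; here the plausible range for the per-unit effect of x on y is 2.9301 to 4.2849.
Since 0 is outside the interval, a two-sided test at α = 0.01 would reject H₀: β₁ = 0.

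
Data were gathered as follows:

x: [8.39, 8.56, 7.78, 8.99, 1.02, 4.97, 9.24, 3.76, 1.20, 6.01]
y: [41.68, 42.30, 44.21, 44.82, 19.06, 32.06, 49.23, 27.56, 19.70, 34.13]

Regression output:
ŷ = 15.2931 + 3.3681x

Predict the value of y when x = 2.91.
ŷ = 25.0943

To predict y for x = 2.91, substitute into the regression equation:

ŷ = 15.2931 + 3.3681 × 2.91
ŷ = 15.2931 + 9.8012
ŷ = 25.0943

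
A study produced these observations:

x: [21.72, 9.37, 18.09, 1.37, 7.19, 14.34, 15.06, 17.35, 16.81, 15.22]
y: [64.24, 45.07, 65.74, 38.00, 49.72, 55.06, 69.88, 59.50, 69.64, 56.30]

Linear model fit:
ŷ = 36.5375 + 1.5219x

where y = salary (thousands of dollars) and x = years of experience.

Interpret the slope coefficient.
On average, salary is about 1.5219 thousand dollars higher for every extra year of experience.

The slope coefficient β₁ = 1.5219 represents the marginal effect of experience on salary.

Interpretation:
- Experience up by 1 year → predicted salary increases by 1.5219 thousand dollars
- The effect is assumed constant over the observed range of x (linearity)
- The slope describes association in these data, not necessarily a causal effect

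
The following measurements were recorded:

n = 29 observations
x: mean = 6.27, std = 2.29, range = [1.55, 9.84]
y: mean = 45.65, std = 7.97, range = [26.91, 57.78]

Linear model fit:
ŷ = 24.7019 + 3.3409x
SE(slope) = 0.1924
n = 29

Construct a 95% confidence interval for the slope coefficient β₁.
The 95% CI for β₁ is (2.9461, 3.7357)

Confidence interval for the slope:

The 95% CI for β₁ is: β̂₁ ± t*(α/2, n-2) × SE(β̂₁)

Step 1: Find critical t-value
- Confidence level = 0.95
- Degrees of freedom = n - 2 = 29 - 2 = 27
- t*(α/2, 27) = 2.0518

Step 2: Calculate margin of error
Margin = 2.0518 × 0.1924 = 0.3948

Step 3: Construct interval
CI = 3.3409 ± 0.3948
CI = (2.9461, 3.7357)

Interpretation: intervals built this way capture the true β₁ in 95% of repeated samples; here the plausible range for the per-unit effect of x on y is 2.9461 to 3.7357.
Both endpoints are positive, so the data support a genuinely positive slope at this confidence level.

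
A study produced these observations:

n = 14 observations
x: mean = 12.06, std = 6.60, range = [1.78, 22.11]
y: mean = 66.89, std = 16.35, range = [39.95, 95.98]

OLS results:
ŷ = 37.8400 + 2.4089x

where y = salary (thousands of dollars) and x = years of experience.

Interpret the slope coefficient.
An increase of one year in experience is associated with a 2.4089 thousand dollars increase in predicted salary.

β₁ = 2.4089 is the change in predicted salary (thousand dollars) per additional year of experience.

Interpretation:
- Experience up by 1 year → predicted salary increases by 2.4089 thousand dollars
- The effect is assumed constant over the observed range of x (linearity)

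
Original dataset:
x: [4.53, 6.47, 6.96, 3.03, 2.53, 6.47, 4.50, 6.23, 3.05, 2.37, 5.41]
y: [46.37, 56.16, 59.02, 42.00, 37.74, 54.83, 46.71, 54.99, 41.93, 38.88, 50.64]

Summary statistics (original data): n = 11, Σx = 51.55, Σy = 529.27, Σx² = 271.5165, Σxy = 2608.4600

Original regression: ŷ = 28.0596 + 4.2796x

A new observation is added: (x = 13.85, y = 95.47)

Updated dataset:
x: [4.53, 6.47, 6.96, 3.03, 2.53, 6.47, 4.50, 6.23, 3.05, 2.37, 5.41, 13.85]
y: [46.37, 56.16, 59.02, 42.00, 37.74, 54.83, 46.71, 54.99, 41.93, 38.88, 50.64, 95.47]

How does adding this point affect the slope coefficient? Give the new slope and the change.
Adding the point moves β₁ from 4.2796 to 4.9190, i.e. it increases by 0.6394 (+14.9%).

x = 13.85 lies well outside the original x-range [2.37, 6.96] (x̄ ≈ 4.69), so this observation has high leverage and can move the slope substantially.

Step 1: Update the sums with the new point (n goes from 11 to 12)
Σx  = 51.55 + 13.85 = 65.40
Σy  = 529.27 + 95.47 = 624.74
Σx² = 271.5165 + 13.85² = 271.5165 + 191.8225 = 463.3390
Σxy = 2608.4600 + 13.85×95.47 = 2608.4600 + 1322.2595 = 3930.7195

Step 2: Recompute the slope with b₁ = (nΣxy − ΣxΣy) / (nΣx² − (Σx)²)
Numerator   = 12×3930.7195 − 65.40×624.74 = 47168.6340 − 40857.9960 = 6310.6380
Denominator = 12×463.3390 − 65.40² = 5560.0680 − 4277.1600 = 1282.9080
b₁(new) = 6310.6380 / 1282.9080 = 4.9190

(Same formula on the original sums: (11×2608.4600 − 51.55×529.27) / (11×271.5165 − 51.55²) = 1409.1915 / 329.2790 = 4.2796, matching the given fit.)

Step 3: Change in slope
Δβ₁ = 4.9190 − 4.2796 = +0.6394
Relative change = +0.6394 / 4.2796 × 100% = +14.9%
→ the slope increases when the point is added.

A high-leverage point only changes the slope if it is off the original line; here y = 95.47 is above the original trend, so the slope increases.
In practice: check such a point for data-entry or measurement error.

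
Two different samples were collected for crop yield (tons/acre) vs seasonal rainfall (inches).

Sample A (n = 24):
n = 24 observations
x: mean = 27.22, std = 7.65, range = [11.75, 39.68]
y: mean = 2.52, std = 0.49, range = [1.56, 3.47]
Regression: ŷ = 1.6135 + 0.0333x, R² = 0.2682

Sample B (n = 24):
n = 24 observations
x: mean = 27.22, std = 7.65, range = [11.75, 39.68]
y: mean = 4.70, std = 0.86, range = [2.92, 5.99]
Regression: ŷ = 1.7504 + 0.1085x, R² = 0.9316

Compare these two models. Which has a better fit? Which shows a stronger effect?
Model B has the better fit (R² = 0.9316 vs 0.2682). Model B shows the stronger effect (|β₁| = 0.1085 vs 0.0333).

Model Comparison:

Fit — compare R²:
- Model A: R² = 0.2682 → 26.82% of variance in crop yield explained
- Model B: R² = 0.9316 → 93.16% of variance in crop yield explained
- 0.9316 > 0.2682 → Model B has the better fit

Strength of effect — compare |β₁|:
- Model A: β₁ = 0.0333 → predicted crop yield rises 0.0333 tons/acre per additional inch of rainfall
- Model B: β₁ = 0.1085 → predicted crop yield rises 0.1085 tons/acre per additional inch of rainfall
- |0.0333| < |0.1085| → Model B shows the stronger marginal effect

Notes:
- A steeper slope doesn't make a better model if the scatter around the line is large.
- The two samples could reflect different populations, time periods, or measurement quality.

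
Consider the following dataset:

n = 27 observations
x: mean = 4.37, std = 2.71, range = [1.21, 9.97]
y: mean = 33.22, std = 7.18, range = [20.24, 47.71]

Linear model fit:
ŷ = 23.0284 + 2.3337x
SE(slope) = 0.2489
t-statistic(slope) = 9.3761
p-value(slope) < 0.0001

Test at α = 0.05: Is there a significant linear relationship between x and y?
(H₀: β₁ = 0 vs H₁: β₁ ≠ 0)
Since p-value < 0.0001 < α = 0.05, reject H₀ — the slope is significantly different from 0.

Hypothesis test for the slope coefficient:

H₀: β₁ = 0 (no linear relationship)
H₁: β₁ ≠ 0 (linear relationship exists)

Test statistic: t = β̂₁ / SE(β̂₁) = 2.3337 / 0.2489 = 9.3761

With df = 25, the two-sided p-value for |t| = 9.3761 is <0.0001.

Decision rule: reject H₀ if p-value < α.
p-value < 0.0001 < α = 0.05 → reject H₀.

Conclusion: the linear association between x and y is significant at the 5% level.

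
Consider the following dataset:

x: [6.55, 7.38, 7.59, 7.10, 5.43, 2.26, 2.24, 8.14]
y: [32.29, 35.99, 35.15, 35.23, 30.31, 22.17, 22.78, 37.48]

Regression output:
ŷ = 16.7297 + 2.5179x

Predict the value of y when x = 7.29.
ŷ = 35.0852

x = 7.29 lies inside the observed range [2.24, 8.14], so the fitted equation applies directly:

ŷ = 16.7297 + 2.5179 × 7.29
ŷ = 16.7297 + 18.3555
ŷ = 35.0852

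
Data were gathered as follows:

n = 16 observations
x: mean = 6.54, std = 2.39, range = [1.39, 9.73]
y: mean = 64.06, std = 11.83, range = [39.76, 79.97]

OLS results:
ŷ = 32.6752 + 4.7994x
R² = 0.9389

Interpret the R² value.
The model explains 93.89% of the variance in y (R² = 0.9389), leaving 6.11% unexplained; the fit is strong.

R² = 1 − SS_res/SS_tot compares the residual scatter to the total scatter of y about its mean.

Here R² = 0.9389:
- Explained: 93.89% of the variation in y
- Unexplained (residual): 100% − 93.89% = 6.11%
- Rule of thumb (below 0.3 weak; 0.3 to below 0.7 moderate; 0.7 and above strong) → strong

Calculation: R² = 1 − (SS_res / SS_tot), where SS_res is the sum of squared residuals and SS_tot the total sum of squares.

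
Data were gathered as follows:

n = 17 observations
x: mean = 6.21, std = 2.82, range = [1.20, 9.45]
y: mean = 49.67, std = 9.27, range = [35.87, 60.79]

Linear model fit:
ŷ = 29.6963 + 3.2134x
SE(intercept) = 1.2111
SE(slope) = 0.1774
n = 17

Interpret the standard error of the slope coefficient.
SE(β̂₁) = 0.1774 is the estimated standard deviation of the slope estimate across repeated samples; relative to β̂₁ = 3.2134 that is 5.5%, a precise estimate.

SE(β̂₁) = s / √Sxx, where s is the residual standard deviation and Sxx = Σ(x − x̄)². It is the yardstick for how far β̂₁ = 3.2134 could plausibly be from the true slope.

Relative precision:
- SE / |β̂₁| = 0.1774 / 3.2134 = 5.5%
- Rule of thumb (under 20%: precise; 20% to under 50%: moderately precise; 50% or more: imprecise) → precise

Rough 95% range (±2 SE): 3.2134 ± 0.3548 → (2.8586, 3.5682).

What drives SE(β̂₁): more residual scatter → larger SE.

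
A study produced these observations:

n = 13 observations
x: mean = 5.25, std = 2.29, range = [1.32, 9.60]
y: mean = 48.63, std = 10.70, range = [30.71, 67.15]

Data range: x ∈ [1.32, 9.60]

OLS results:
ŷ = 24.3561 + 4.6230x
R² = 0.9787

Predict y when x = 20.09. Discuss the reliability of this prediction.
ŷ = 117.2322, but this is extrapolation (above the data range [1.32, 9.60]) and may be unreliable.

Prediction calculation:
ŷ = 24.3561 + 4.6230 × 20.09
ŷ = 117.2322

Reliability:
- Data range: x ∈ [1.32, 9.60]
- Prediction point: x = 20.09 is 10.49 units above the observed range → this is EXTRAPOLATION, not interpolation

Why that matters here:
- There are no observations near this x to validate the fitted line there
- The standard error of prediction grows with (x − x̄)², and x = 20.09 is far from x̄ = 5.25

Report the number if required, but flag clearly that it is an extrapolation.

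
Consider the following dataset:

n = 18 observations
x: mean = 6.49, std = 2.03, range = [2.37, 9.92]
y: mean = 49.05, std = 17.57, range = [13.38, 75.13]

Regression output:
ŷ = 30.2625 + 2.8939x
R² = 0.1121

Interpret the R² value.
About 11.21% of the variability in y is accounted for by the regression on x (R² = 0.1121) — a weak linear fit.

R² (coefficient of determination) measures the proportion of variance in y explained by the regression model.

Here R² = 0.1121:
- Explained: 11.21% of the variation in y
- Unexplained (residual): 100% − 11.21% = 88.79%
- Rule of thumb (below 0.3 weak; 0.3 to below 0.7 moderate; 0.7 and above strong) → weak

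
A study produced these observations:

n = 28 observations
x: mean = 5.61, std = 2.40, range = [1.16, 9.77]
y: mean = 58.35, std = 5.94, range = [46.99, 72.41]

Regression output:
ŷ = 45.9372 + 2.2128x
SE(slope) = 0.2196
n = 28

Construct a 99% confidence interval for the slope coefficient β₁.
The 99% CI for β₁ is (1.6026, 2.8230)

Confidence interval for the slope:

The 99% CI for β₁ is: β̂₁ ± t*(α/2, n-2) × SE(β̂₁)

Step 1: Find critical t-value
- Confidence level = 0.99
- Degrees of freedom = n - 2 = 28 - 2 = 26
- t*(α/2, 26) = 2.7787

Step 2: Calculate margin of error
Margin = 2.7787 × 0.2196 = 0.6102

Step 3: Construct interval
CI = 2.2128 ± 0.6102
CI = (1.6026, 2.8230)

Interpretation: intervals built this way capture the true β₁ in 99% of repeated samples; here the plausible range for the per-unit effect of x on y is 1.6026 to 2.8230.
Both endpoints are positive, so the data support a genuinely positive slope at this confidence level.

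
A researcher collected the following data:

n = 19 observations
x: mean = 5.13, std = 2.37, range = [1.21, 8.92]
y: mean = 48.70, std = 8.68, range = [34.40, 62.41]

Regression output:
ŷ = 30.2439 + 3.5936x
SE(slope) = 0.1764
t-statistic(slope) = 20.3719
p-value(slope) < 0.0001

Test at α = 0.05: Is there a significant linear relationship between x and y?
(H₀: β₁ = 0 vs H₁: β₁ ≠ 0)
p-value < 0.0001 < α = 0.05, so we reject H₀. The relationship is significant.

Hypothesis test for the slope coefficient:

H₀: β₁ = 0 (no linear relationship)
H₁: β₁ ≠ 0 (linear relationship exists)

Test statistic: t = β̂₁ / SE(β̂₁) = 3.5936 / 0.1764 = 20.3719

The p-value (<0.0001) is the probability, under H₀, of a t-statistic at least as extreme as |t| = 20.3719 (two-sided, df = n − 2 = 17).

Decision rule: reject H₀ if p-value < α.
p-value < 0.0001 < α = 0.05 → reject H₀.

There is sufficient evidence at the 5% significance level to conclude that a linear relationship exists between x and y.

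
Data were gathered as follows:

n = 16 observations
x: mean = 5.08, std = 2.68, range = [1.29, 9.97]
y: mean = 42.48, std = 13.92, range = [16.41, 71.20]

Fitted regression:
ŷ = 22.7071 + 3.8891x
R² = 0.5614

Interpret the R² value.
R² = 0.5614 means 56.14% of the variation in y is explained by the linear relationship with x. This indicates a moderate fit.

The coefficient of determination R² is the fraction of the total variation in y that the fitted line accounts for.

Here R² = 0.5614:
- Explained: 56.14% of the variation in y
- Unexplained (residual): 100% − 56.14% = 43.86%
- Rule of thumb (below 0.3 weak; 0.3 to below 0.7 moderate; 0.7 and above strong) → moderate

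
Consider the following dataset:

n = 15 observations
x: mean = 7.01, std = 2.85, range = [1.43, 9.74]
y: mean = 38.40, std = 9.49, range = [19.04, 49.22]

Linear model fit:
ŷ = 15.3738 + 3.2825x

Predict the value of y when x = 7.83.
ŷ = 41.0758

x = 7.83 lies inside the observed range [1.43, 9.74], so the fitted equation applies directly:

ŷ = 15.3738 + 3.2825 × 7.83
ŷ = 15.3738 + 25.7020
ŷ = 41.0758

This is the fitted mean response at that x — an individual observation would come with a wider prediction interval.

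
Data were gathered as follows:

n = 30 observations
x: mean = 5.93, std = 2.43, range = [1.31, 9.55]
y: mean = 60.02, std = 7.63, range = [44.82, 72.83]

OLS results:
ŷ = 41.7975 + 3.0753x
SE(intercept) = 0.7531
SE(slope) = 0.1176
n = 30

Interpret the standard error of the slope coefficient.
SE(slope) = 0.1176 measures the uncertainty in the estimated slope. The coefficient is estimated precisely (SE/|β̂₁| = 3.8%).

SE(β̂₁) = 0.1176 says: if we drew many samples of n = 30 from the same population and refit each time, the fitted slopes would scatter with a standard deviation of roughly 0.1176 around the true β₁.

Relative precision:
- SE / |β̂₁| = 0.1176 / 3.0753 = 3.8%
- Rule of thumb (under 20%: precise; 20% to under 50%: moderately precise; 50% or more: imprecise) → precise

Link to interval estimation: a confidence interval for β₁ is β̂₁ ± t* × 0.1176, so SE sets the half-width per unit of t*.

What drives SE(β̂₁): larger n (here n = 30) → smaller SE; more residual scatter → larger SE.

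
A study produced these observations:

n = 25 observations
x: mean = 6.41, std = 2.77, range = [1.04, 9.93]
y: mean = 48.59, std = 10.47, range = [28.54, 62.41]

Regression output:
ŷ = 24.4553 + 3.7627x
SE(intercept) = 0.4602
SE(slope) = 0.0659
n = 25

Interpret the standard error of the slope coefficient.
SE(β̂₁) = 0.0659 is the estimated standard deviation of the slope estimate across repeated samples; relative to β̂₁ = 3.7627 that is 1.8%, a precise estimate.

What SE measures:
- The standard error quantifies the sampling variability of the coefficient estimate
- It is the estimated standard deviation of β̂₁ across hypothetical repeated samples of the same size
- Smaller SE → more precise estimate

Relative precision:
- SE / |β̂₁| = 0.0659 / 3.7627 = 1.8%
- Rule of thumb (under 20%: precise; 20% to under 50%: moderately precise; 50% or more: imprecise) → precise

Rough 95% range (±2 SE): 3.7627 ± 0.1318 → (3.6309, 3.8945).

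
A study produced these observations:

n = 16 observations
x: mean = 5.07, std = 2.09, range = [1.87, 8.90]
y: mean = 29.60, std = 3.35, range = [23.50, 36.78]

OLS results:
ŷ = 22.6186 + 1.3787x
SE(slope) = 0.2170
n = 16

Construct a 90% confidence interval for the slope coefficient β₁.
The 90% CI for β₁ is (0.9965, 1.7609)

Confidence interval for the slope:

The 90% CI for β₁ is: β̂₁ ± t*(α/2, n-2) × SE(β̂₁)

Step 1: Find critical t-value
- Confidence level = 0.9
- Degrees of freedom = n - 2 = 16 - 2 = 14
- t*(α/2, 14) = 1.7613

Step 2: Calculate margin of error
Margin = 1.7613 × 0.2170 = 0.3822

Step 3: Construct interval
CI = 1.3787 ± 0.3822
CI = (0.9965, 1.7609)

Interpretation: each one-unit increase in x is associated with a change in mean y of between 0.9965 and 1.7609, with 90% confidence.
The interval does not include 0, suggesting a significant linear relationship.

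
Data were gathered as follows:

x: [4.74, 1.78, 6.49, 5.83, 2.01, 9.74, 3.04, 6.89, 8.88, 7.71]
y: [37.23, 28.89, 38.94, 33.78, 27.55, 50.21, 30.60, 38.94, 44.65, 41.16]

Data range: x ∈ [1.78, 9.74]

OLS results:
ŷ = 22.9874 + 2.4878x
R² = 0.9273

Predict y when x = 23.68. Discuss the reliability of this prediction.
ŷ = 81.8985, but this is extrapolation (above the data range [1.78, 9.74]) and may be unreliable.

Prediction calculation:
ŷ = 22.9874 + 2.4878 × 23.68
ŷ = 81.8985

Reliability:
- Data range: x ∈ [1.78, 9.74]
- Prediction point: x = 23.68 is 13.94 units above the observed range → this is EXTRAPOLATION, not interpolation

Why that matters here:
- There are no observations near this x to validate the fitted line there
- The standard error of prediction grows with (x − x̄)², and x = 23.68 is far from x̄ = 5.71

A defensible statement: 'if the linear trend continued to x = 23.68, y would be about 81.8985' — the premise is untested.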